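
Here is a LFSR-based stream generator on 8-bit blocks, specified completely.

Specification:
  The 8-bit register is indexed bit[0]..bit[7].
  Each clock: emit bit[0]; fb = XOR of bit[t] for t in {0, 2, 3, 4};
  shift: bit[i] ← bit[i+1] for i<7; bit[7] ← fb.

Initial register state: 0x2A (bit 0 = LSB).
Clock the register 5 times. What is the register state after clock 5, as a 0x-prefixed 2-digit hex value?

reg_0 = 0x2A
clock 1: out=0, reg = 0x95
clock 2: out=1, reg = 0xCA
clock 3: out=0, reg = 0xE5
clock 4: out=1, reg = 0x72
clock 5: out=0, reg = 0xB9

0xB9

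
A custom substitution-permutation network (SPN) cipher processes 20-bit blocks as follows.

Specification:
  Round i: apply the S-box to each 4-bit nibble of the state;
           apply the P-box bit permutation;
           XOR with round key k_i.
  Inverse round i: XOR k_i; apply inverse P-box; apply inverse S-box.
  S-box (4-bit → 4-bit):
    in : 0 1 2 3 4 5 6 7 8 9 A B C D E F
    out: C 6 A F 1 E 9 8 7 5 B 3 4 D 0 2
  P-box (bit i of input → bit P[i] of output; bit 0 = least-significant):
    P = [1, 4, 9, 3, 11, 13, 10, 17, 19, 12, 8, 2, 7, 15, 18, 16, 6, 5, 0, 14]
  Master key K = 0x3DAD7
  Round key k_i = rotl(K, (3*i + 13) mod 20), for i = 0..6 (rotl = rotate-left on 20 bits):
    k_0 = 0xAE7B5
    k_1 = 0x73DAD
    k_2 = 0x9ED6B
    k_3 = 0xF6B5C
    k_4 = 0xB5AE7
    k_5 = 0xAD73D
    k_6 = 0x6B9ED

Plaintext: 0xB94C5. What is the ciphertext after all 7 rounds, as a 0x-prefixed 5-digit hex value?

0x91027

s_0 = plaintext = 0xB94C5
s_1 = Round(s_0, k_0) = 0x6E14D
s_2 = Round(s_1, k_1) = 0x766E7
s_3 = Round(s_2, k_2) = 0x0ADE7
s_4 = Round(s_3, k_3) = 0x6AAD1
s_5 = Round(s_4, k_4) = 0x08433
s_6 = Round(s_5, k_5) = 0x439A6
s_7 = Round(s_6, k_6) = 0x91027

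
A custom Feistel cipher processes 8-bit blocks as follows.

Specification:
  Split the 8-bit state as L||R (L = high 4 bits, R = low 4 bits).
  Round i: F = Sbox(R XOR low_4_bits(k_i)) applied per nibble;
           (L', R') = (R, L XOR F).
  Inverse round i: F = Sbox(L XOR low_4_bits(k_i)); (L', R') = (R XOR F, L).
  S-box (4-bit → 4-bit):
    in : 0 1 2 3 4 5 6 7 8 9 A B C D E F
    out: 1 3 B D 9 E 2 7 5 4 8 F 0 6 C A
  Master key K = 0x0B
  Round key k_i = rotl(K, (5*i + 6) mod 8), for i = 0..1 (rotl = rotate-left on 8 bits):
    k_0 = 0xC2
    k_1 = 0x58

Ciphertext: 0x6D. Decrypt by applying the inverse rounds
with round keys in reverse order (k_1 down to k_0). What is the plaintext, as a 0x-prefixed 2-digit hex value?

0xB1

s_0 = ciphertext = 0x6D
s_1 = InvRound(s_0, k_1) = 0x16
s_2 = InvRound(s_1, k_0) = 0xB1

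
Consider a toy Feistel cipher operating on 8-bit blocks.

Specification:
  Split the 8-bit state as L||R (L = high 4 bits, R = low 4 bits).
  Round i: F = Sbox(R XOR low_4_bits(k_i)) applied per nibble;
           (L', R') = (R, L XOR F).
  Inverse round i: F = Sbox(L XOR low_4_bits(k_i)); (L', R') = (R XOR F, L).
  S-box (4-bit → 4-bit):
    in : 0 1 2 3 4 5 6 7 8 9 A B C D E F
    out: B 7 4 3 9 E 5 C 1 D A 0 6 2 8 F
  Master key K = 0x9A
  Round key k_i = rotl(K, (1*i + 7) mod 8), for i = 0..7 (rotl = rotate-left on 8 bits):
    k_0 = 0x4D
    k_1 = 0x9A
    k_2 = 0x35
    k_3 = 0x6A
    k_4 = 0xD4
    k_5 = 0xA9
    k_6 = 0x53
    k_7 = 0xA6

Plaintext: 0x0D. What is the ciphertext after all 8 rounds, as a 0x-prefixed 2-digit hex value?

s_0 = plaintext = 0x0D
s_1 = Round(s_0, k_0) = 0xDB
s_2 = Round(s_1, k_1) = 0xBA
s_3 = Round(s_2, k_2) = 0xA4
s_4 = Round(s_3, k_3) = 0x42
s_5 = Round(s_4, k_4) = 0x21
s_6 = Round(s_5, k_5) = 0x13
s_7 = Round(s_6, k_6) = 0x3A
s_8 = Round(s_7, k_7) = 0xA5

0xA5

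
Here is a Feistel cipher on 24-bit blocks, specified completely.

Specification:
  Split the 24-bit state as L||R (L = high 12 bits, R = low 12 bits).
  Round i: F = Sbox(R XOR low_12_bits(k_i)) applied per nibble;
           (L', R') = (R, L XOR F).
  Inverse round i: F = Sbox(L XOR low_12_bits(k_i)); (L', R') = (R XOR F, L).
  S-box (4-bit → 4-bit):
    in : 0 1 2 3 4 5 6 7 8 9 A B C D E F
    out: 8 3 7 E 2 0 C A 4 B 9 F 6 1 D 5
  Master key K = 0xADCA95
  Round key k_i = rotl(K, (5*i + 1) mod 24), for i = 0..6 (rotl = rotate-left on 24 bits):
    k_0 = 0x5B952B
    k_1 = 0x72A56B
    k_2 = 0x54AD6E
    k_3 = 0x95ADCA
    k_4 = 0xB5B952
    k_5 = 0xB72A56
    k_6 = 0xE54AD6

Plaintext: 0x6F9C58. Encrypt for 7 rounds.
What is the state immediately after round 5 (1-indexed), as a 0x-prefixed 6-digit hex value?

s_0 = plaintext = 0x6F9C58
s_1 = Round(s_0, k_0) = 0xC58D57
s_2 = Round(s_1, k_1) = 0xD578BE
s_3 = Round(s_2, k_2) = 0x8BED4F
s_4 = Round(s_3, k_3) = 0xD4F0FE
s_5 = Round(s_4, k_4) = 0x0FE6D9
s_6 = Round(s_5, k_5) = 0x6D96BB
s_7 = Round(s_6, k_6) = 0x6BB018

0x0FE6D9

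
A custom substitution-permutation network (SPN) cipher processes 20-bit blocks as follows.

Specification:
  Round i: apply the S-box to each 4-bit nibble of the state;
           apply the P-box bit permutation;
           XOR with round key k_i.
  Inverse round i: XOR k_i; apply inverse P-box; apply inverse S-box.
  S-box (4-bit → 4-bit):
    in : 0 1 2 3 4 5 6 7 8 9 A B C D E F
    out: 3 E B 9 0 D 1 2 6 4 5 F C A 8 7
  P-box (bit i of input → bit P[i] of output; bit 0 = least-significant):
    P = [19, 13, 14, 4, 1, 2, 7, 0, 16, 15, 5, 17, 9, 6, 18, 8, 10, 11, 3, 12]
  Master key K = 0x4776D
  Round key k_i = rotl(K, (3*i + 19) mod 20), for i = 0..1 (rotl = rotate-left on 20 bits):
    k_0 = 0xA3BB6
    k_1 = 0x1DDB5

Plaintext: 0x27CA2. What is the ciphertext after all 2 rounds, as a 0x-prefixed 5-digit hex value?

s_0 = plaintext = 0x27CA2
s_1 = Round(s_0, k_0) = 0x00744
s_2 = Round(s_1, k_1) = 0x153F5

0x153F5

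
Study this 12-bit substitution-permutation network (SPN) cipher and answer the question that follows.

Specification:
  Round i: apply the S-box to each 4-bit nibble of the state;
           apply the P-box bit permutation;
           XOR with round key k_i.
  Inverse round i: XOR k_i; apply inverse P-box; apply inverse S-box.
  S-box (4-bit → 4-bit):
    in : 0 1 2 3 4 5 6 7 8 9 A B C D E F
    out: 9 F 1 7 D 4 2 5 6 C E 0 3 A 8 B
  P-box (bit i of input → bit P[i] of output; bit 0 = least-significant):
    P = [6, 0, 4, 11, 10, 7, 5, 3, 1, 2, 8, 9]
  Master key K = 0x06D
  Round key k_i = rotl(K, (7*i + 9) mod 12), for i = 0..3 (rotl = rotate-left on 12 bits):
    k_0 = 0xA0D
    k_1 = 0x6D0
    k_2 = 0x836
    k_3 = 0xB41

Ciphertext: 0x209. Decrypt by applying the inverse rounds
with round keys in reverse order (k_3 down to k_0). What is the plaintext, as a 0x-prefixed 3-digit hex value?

s_0 = ciphertext = 0x209
s_1 = InvRound(s_0, k_3) = 0x5E0
s_2 = InvRound(s_1, k_2) = 0x3C4
s_3 = InvRound(s_2, k_1) = 0x825
s_4 = InvRound(s_3, k_0) = 0xE9B

0xE9B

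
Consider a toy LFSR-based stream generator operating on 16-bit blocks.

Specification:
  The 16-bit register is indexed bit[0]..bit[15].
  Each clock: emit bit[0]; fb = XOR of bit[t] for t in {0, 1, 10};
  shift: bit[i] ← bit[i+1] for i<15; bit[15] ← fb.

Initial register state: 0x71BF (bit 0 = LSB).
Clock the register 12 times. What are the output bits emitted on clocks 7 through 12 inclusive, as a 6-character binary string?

011000

reg_0 = 0x71BF
clock 1: out=1, reg = 0x38DF
clock 2: out=1, reg = 0x1C6F
clock 3: out=1, reg = 0x8E37
clock 4: out=1, reg = 0xC71B
clock 5: out=1, reg = 0xE38D
clock 6: out=1, reg = 0xF1C6
clock 7: out=0, reg = 0xF8E3
clock 8: out=1, reg = 0x7C71
clock 9: out=1, reg = 0x3E38
clock 10: out=0, reg = 0x9F1C
clock 11: out=0, reg = 0xCF8E
clock 12: out=0, reg = 0x67C7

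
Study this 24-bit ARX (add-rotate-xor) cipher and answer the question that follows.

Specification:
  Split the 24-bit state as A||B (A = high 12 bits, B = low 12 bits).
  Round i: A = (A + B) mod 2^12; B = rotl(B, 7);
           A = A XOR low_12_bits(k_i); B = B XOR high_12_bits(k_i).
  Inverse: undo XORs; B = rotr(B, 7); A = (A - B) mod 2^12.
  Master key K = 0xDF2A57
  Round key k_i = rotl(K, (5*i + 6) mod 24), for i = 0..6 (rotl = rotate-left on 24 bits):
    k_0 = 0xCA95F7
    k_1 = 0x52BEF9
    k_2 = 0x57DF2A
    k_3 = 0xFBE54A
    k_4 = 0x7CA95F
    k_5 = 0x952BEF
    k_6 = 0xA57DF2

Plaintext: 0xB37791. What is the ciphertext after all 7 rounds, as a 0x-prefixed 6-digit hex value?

s_0 = plaintext = 0xB37791
s_1 = Round(s_0, k_0) = 0x73F415
s_2 = Round(s_1, k_1) = 0x5ADF8B
s_3 = Round(s_2, k_2) = 0xA12081
s_4 = Round(s_3, k_3) = 0xFD9F3A
s_5 = Round(s_4, k_4) = 0x64CAB3
s_6 = Round(s_5, k_5) = 0xB10087
s_7 = Round(s_6, k_6) = 0x6659D3

0x6659D3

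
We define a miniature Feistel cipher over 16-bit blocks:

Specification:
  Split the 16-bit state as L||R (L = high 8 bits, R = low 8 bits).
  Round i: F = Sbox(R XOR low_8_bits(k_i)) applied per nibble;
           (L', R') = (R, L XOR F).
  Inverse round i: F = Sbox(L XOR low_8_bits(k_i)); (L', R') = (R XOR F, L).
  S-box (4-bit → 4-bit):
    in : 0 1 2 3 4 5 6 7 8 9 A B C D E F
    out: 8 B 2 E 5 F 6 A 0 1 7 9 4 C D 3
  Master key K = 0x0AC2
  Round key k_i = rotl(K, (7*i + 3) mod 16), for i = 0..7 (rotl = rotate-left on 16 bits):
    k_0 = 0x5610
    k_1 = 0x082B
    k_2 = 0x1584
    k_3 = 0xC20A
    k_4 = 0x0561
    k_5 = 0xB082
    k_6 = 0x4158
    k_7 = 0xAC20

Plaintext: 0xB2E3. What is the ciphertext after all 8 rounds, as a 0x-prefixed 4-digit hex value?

s_0 = plaintext = 0xB2E3
s_1 = Round(s_0, k_0) = 0xE38C
s_2 = Round(s_1, k_1) = 0x8C99
s_3 = Round(s_2, k_2) = 0x9930
s_4 = Round(s_3, k_3) = 0x307E
s_5 = Round(s_4, k_4) = 0x7E83
s_6 = Round(s_5, k_5) = 0x83F5
s_7 = Round(s_6, k_6) = 0xF5FF
s_8 = Round(s_7, k_7) = 0xFF36

0xFF36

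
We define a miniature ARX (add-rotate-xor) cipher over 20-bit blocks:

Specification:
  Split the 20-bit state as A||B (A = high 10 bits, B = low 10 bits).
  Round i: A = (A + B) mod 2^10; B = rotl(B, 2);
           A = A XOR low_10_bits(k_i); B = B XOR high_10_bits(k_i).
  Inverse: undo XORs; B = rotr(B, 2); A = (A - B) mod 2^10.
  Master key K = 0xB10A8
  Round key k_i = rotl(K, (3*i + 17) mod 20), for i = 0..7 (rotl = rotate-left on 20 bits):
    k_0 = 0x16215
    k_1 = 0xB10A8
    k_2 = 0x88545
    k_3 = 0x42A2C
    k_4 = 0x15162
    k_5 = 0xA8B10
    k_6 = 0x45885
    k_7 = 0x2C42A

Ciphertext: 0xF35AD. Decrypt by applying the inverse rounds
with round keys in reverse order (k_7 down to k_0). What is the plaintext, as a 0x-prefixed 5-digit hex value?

s_0 = ciphertext = 0xF35AD
s_1 = InvRound(s_0, k_7) = 0xE8047
s_2 = InvRound(s_1, k_6) = 0x74554
s_3 = InvRound(s_2, k_5) = 0xF12FD
s_4 = InvRound(s_3, k_4) = 0x3F1AA
s_5 = InvRound(s_4, k_3) = 0xAA028
s_6 = InvRound(s_5, k_2) = 0x9AD82
s_7 = InvRound(s_6, k_1) = 0xFCAD1
s_8 = InvRound(s_7, k_0) = 0x115A2

0x115A2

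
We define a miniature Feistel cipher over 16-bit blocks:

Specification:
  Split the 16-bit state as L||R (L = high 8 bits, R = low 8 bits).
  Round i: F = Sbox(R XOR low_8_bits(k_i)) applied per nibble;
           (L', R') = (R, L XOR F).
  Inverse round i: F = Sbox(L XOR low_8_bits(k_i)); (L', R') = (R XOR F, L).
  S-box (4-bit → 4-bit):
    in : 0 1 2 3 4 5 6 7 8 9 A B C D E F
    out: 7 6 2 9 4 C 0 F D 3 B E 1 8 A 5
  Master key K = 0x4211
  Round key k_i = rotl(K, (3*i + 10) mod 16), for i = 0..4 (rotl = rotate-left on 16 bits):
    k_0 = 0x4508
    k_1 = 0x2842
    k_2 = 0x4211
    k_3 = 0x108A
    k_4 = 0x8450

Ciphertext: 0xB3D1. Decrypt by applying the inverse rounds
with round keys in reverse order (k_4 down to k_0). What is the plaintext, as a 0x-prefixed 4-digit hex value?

s_0 = ciphertext = 0xB3D1
s_1 = InvRound(s_0, k_4) = 0x78B3
s_2 = InvRound(s_1, k_3) = 0xE178
s_3 = InvRound(s_2, k_2) = 0x2FE1
s_4 = InvRound(s_3, k_1) = 0xE92F
s_5 = InvRound(s_4, k_0) = 0x89E9

0x89E9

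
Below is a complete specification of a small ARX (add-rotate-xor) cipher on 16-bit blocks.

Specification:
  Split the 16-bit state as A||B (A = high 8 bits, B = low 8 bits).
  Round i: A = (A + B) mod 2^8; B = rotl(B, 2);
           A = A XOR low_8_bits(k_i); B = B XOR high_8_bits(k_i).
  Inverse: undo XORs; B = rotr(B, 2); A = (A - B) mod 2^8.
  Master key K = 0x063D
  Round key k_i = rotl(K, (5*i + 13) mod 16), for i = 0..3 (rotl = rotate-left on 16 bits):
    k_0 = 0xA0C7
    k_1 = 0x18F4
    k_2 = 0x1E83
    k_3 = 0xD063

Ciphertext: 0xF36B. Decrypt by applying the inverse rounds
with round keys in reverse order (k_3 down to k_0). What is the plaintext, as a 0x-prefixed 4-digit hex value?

0x656A

s_0 = ciphertext = 0xF36B
s_1 = InvRound(s_0, k_3) = 0xA2EE
s_2 = InvRound(s_1, k_2) = 0xE53C
s_3 = InvRound(s_2, k_1) = 0x0809
s_4 = InvRound(s_3, k_0) = 0x656A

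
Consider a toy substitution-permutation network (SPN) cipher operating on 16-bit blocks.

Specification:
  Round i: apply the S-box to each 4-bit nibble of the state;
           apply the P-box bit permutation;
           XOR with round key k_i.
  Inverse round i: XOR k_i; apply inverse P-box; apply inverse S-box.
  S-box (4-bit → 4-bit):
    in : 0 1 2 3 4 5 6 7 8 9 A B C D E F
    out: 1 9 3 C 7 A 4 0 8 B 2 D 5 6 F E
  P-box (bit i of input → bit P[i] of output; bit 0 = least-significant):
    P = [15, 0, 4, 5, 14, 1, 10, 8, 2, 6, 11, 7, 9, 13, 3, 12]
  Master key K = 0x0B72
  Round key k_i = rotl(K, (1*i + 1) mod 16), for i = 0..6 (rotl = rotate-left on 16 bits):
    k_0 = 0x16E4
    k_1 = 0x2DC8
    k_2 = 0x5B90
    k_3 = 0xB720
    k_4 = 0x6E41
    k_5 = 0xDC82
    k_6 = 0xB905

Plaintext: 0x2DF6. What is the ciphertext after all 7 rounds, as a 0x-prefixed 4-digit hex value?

0x164C

s_0 = plaintext = 0x2DF6
s_1 = Round(s_0, k_0) = 0x39B6
s_2 = Round(s_1, k_1) = 0x7814
s_3 = Round(s_2, k_2) = 0x9A01
s_4 = Round(s_3, k_3) = 0x4540
s_5 = Round(s_4, k_4) = 0x888B
s_6 = Round(s_5, k_5) = 0x4D32
s_7 = Round(s_6, k_6) = 0x164C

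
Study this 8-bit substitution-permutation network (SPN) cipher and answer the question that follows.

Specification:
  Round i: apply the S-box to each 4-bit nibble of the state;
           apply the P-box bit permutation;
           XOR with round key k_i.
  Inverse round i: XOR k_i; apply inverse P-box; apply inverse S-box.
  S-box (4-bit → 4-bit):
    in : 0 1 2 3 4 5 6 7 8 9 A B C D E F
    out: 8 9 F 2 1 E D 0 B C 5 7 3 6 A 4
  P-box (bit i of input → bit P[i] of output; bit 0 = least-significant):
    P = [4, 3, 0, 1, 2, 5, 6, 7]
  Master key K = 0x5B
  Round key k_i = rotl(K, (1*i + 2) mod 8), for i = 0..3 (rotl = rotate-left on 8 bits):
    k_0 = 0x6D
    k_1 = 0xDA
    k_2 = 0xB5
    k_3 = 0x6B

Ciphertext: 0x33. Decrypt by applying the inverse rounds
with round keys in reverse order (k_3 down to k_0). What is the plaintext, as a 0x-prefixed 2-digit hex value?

s_0 = ciphertext = 0x33
s_1 = InvRound(s_0, k_3) = 0xFC
s_2 = InvRound(s_1, k_2) = 0xFD
s_3 = InvRound(s_2, k_1) = 0xC9
s_4 = InvRound(s_3, k_0) = 0x87

0x87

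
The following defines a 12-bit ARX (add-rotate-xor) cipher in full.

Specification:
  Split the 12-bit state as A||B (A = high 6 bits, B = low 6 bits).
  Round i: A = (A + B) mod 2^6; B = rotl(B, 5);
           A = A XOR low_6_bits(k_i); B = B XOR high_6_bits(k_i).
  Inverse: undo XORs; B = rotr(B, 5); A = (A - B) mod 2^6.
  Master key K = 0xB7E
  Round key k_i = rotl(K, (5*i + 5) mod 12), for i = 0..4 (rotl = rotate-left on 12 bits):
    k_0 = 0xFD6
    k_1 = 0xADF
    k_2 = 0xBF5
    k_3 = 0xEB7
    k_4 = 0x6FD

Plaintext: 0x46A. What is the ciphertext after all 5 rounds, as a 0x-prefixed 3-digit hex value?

s_0 = plaintext = 0x46A
s_1 = Round(s_0, k_0) = 0xB6A
s_2 = Round(s_1, k_1) = 0x23E
s_3 = Round(s_2, k_2) = 0xCF0
s_4 = Round(s_3, k_3) = 0x522
s_5 = Round(s_4, k_4) = 0x2CA

0x2CA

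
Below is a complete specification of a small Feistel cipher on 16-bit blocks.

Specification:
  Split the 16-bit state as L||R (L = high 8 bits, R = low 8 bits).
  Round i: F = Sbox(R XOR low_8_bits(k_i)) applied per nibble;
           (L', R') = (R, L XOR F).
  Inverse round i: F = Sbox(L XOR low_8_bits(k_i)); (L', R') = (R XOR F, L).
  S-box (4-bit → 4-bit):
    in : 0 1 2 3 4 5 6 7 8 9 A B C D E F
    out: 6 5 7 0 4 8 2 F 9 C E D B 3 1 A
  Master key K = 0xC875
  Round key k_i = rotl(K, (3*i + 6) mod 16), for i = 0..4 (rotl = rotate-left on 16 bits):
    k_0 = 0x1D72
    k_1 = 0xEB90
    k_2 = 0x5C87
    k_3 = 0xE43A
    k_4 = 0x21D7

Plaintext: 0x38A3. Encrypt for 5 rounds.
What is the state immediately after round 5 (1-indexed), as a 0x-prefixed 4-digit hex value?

0x19A3

s_0 = plaintext = 0x38A3
s_1 = Round(s_0, k_0) = 0xA30D
s_2 = Round(s_1, k_1) = 0x0D60
s_3 = Round(s_2, k_2) = 0x6012
s_4 = Round(s_3, k_3) = 0x1219
s_5 = Round(s_4, k_4) = 0x19A3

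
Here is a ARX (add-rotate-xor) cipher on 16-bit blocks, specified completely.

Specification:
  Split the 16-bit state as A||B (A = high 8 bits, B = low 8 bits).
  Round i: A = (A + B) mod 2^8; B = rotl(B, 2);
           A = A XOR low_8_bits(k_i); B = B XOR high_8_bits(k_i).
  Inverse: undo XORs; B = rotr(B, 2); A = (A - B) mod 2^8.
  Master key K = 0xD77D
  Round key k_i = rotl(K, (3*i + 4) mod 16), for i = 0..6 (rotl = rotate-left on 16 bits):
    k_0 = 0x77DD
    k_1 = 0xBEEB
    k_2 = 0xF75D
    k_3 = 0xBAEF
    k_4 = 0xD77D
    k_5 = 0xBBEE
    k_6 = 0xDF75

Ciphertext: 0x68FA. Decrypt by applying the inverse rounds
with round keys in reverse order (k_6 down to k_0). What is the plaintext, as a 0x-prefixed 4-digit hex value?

s_0 = ciphertext = 0x68FA
s_1 = InvRound(s_0, k_6) = 0xD449
s_2 = InvRound(s_1, k_5) = 0x7EBC
s_3 = InvRound(s_2, k_4) = 0x29DA
s_4 = InvRound(s_3, k_3) = 0xAE18
s_5 = InvRound(s_4, k_2) = 0xF8FB
s_6 = InvRound(s_5, k_1) = 0xC251
s_7 = InvRound(s_6, k_0) = 0x9689

0x9689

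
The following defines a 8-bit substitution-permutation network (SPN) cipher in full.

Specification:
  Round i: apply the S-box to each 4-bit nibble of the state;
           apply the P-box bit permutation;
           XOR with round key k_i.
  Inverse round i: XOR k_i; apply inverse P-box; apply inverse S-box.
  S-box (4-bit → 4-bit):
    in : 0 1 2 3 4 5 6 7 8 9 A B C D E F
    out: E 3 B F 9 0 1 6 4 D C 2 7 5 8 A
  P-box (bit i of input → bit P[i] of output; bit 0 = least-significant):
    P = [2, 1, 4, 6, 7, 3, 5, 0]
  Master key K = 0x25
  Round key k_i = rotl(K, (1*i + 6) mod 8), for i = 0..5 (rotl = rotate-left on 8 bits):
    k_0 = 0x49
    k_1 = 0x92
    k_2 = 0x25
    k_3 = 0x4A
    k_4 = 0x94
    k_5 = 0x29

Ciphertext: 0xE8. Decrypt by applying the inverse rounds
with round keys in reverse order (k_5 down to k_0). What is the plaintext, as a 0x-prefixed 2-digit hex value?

s_0 = ciphertext = 0xE8
s_1 = InvRound(s_0, k_5) = 0x4E
s_2 = InvRound(s_1, k_4) = 0x10
s_3 = InvRound(s_2, k_3) = 0xB0
s_4 = InvRound(s_3, k_2) = 0x4D
s_5 = InvRound(s_4, k_1) = 0x23
s_6 = InvRound(s_5, k_0) = 0x7F

0x7F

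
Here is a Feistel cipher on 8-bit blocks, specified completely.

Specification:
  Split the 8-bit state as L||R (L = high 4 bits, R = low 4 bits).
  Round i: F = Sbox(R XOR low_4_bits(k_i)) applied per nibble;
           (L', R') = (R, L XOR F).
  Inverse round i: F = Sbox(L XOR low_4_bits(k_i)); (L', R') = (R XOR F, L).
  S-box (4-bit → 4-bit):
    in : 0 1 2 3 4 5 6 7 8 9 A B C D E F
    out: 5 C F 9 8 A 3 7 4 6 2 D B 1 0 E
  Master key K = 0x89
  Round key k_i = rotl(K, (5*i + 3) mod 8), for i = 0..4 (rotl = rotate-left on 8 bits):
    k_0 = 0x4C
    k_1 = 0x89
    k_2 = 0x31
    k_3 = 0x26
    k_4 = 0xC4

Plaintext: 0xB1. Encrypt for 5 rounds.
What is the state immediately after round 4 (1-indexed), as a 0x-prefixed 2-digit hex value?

s_0 = plaintext = 0xB1
s_1 = Round(s_0, k_0) = 0x1A
s_2 = Round(s_1, k_1) = 0xA8
s_3 = Round(s_2, k_2) = 0x8C
s_4 = Round(s_3, k_3) = 0xCA
s_5 = Round(s_4, k_4) = 0xAC

0xCA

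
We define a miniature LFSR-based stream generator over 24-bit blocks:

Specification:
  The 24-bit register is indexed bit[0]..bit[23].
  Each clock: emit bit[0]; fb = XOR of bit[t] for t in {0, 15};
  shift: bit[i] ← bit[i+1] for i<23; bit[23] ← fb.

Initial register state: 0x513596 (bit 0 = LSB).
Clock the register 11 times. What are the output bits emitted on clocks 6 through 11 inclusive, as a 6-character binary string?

001101

reg_0 = 0x513596
clock 1: out=0, reg = 0x289ACB
clock 2: out=1, reg = 0x144D65
clock 3: out=1, reg = 0x8A26B2
clock 4: out=0, reg = 0x451359
clock 5: out=1, reg = 0xA289AC
clock 6: out=0, reg = 0xD144D6
clock 7: out=0, reg = 0x68A26B
clock 8: out=1, reg = 0x345135
clock 9: out=1, reg = 0x9A289A
clock 10: out=0, reg = 0x4D144D
clock 11: out=1, reg = 0xA68A26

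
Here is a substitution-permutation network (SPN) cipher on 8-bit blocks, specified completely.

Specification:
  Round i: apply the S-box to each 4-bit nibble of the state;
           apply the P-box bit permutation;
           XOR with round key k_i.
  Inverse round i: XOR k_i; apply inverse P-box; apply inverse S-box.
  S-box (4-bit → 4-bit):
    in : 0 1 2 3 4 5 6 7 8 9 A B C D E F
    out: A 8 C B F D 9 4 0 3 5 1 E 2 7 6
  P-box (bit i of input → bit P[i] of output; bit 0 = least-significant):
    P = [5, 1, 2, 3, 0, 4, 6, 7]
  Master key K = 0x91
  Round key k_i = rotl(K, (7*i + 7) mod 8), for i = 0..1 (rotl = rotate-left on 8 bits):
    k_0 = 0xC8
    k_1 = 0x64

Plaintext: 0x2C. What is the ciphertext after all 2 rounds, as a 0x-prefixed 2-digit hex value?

0xDC

s_0 = plaintext = 0x2C
s_1 = Round(s_0, k_0) = 0x06
s_2 = Round(s_1, k_1) = 0xDC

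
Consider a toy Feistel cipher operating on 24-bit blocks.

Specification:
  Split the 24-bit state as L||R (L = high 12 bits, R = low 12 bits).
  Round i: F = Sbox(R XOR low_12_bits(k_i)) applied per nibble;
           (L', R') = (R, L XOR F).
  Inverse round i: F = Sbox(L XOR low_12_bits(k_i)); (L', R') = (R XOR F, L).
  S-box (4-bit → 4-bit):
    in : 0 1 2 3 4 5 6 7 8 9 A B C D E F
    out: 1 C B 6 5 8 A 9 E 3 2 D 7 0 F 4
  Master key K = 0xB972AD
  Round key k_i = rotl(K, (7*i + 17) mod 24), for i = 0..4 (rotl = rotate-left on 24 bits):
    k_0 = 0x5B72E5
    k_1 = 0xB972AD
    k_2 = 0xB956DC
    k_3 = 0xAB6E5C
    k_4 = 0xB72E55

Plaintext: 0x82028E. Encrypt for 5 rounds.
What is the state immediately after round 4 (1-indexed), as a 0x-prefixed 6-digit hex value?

0xA7BA86

s_0 = plaintext = 0x82028E
s_1 = Round(s_0, k_0) = 0x28E98D
s_2 = Round(s_1, k_1) = 0x98DF3F
s_3 = Round(s_2, k_2) = 0xF3FA7B
s_4 = Round(s_3, k_3) = 0xA7BA86
s_5 = Round(s_4, k_4) = 0xA86F7D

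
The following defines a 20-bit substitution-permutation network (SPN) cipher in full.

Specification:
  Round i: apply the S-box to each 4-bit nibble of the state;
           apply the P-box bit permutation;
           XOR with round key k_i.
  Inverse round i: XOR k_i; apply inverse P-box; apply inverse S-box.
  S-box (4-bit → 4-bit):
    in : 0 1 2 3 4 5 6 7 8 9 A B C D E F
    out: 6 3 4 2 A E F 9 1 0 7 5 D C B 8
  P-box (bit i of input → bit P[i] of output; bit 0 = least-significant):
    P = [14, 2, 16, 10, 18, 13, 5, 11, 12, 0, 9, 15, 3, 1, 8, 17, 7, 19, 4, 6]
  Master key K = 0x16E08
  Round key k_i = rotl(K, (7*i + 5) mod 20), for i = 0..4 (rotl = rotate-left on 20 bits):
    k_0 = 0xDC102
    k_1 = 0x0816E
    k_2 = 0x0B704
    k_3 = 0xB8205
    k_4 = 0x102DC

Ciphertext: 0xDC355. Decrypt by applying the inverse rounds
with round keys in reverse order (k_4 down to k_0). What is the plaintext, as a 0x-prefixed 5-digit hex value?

s_0 = ciphertext = 0xDC355
s_1 = InvRound(s_0, k_4) = 0x1B488
s_2 = InvRound(s_1, k_3) = 0x17A34
s_3 = InvRound(s_2, k_2) = 0x22FDC
s_4 = InvRound(s_3, k_1) = 0xB4D5F
s_5 = InvRound(s_4, k_0) = 0xD7474

0xD7474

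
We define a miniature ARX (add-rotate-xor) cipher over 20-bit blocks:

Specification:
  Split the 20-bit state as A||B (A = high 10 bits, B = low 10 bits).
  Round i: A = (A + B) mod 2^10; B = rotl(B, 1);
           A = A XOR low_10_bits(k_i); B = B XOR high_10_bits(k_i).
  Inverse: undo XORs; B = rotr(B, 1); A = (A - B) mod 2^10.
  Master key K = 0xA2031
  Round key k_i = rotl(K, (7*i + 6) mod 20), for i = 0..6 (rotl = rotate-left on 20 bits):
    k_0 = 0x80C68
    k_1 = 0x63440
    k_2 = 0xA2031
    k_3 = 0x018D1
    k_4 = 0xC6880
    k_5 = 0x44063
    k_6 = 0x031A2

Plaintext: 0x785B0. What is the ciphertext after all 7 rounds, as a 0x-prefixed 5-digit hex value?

s_0 = plaintext = 0x785B0
s_1 = Round(s_0, k_0) = 0xFE563
s_2 = Round(s_1, k_1) = 0x4734B
s_3 = Round(s_2, k_2) = 0x1581F
s_4 = Round(s_3, k_3) = 0x29038
s_5 = Round(s_4, k_4) = 0x1736A
s_6 = Round(s_5, k_5) = 0xE97C5
s_7 = Round(s_6, k_6) = 0xB2387

0xB2387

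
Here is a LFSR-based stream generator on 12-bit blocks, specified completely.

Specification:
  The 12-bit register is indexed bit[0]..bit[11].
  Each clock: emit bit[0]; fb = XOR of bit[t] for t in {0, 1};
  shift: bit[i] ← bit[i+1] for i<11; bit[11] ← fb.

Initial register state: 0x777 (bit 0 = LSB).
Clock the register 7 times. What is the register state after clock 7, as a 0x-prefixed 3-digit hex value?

reg_0 = 0x777
clock 1: out=1, reg = 0x3BB
clock 2: out=1, reg = 0x1DD
clock 3: out=1, reg = 0x8EE
clock 4: out=0, reg = 0xC77
clock 5: out=1, reg = 0x63B
clock 6: out=1, reg = 0x31D
clock 7: out=1, reg = 0x98E

0x98E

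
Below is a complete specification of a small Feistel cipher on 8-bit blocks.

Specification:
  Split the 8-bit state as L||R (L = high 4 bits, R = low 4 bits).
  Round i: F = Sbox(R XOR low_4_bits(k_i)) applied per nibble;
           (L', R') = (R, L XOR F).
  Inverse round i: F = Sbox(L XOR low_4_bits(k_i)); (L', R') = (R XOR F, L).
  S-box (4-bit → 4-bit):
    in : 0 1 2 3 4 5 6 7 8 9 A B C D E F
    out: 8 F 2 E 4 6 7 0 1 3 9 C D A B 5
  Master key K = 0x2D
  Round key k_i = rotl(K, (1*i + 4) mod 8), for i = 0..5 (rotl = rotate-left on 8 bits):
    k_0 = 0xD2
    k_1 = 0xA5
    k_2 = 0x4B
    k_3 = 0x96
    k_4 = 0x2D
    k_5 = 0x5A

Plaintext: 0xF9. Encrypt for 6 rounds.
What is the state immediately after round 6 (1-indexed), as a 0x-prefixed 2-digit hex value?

0xF6

s_0 = plaintext = 0xF9
s_1 = Round(s_0, k_0) = 0x93
s_2 = Round(s_1, k_1) = 0x3E
s_3 = Round(s_2, k_2) = 0xE5
s_4 = Round(s_3, k_3) = 0x50
s_5 = Round(s_4, k_4) = 0x0F
s_6 = Round(s_5, k_5) = 0xF6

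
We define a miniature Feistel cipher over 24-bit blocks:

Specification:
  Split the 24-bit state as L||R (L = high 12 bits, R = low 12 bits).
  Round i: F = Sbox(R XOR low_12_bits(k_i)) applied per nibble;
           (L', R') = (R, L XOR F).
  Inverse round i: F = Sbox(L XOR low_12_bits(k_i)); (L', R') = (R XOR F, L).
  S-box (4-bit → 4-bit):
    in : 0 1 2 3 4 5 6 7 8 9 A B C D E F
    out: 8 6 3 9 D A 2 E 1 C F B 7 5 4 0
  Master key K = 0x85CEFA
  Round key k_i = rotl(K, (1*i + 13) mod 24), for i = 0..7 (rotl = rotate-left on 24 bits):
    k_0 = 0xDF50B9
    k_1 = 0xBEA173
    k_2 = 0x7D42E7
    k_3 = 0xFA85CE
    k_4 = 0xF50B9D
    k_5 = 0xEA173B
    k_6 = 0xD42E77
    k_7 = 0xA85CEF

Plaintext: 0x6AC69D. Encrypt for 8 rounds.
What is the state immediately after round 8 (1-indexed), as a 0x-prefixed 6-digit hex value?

s_0 = plaintext = 0x6AC69D
s_1 = Round(s_0, k_0) = 0x69D491
s_2 = Round(s_1, k_1) = 0x491CDE
s_3 = Round(s_2, k_2) = 0xCDE00D
s_4 = Round(s_3, k_3) = 0x00D6A7
s_5 = Round(s_4, k_4) = 0x6A7592
s_6 = Round(s_5, k_5) = 0x59255B
s_7 = Round(s_6, k_6) = 0x55BEA5
s_8 = Round(s_7, k_7) = 0xEA5684

0xEA5684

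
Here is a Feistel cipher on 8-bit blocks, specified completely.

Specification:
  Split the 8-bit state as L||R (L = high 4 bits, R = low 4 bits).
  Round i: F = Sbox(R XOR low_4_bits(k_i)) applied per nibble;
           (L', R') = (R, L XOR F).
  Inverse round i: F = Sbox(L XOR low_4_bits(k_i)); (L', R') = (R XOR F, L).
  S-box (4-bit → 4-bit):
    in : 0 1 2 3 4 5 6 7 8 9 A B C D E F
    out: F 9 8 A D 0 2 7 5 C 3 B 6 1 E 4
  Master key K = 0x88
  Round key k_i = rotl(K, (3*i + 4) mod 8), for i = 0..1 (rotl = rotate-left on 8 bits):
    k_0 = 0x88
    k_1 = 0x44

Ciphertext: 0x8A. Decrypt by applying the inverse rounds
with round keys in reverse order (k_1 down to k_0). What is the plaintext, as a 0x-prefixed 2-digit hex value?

0x5C

s_0 = ciphertext = 0x8A
s_1 = InvRound(s_0, k_1) = 0xC8
s_2 = InvRound(s_1, k_0) = 0x5C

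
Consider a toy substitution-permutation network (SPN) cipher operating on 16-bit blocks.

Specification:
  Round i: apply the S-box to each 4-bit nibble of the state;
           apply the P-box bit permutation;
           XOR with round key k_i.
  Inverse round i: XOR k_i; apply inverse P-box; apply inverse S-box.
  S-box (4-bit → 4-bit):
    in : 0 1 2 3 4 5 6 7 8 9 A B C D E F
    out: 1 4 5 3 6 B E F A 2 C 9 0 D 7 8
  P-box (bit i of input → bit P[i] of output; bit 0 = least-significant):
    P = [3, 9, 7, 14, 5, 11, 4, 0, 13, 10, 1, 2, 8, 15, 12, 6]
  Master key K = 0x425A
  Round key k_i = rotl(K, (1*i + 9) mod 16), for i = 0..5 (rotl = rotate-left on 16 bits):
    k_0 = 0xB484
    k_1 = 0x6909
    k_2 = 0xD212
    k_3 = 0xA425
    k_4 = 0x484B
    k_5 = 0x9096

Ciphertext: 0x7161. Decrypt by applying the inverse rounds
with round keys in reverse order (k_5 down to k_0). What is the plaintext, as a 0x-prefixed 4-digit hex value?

s_0 = ciphertext = 0x7161
s_1 = InvRound(s_0, k_5) = 0x5DDA
s_2 = InvRound(s_1, k_4) = 0x29A1
s_3 = InvRound(s_2, k_3) = 0x3891
s_4 = InvRound(s_3, k_2) = 0x9286
s_5 = InvRound(s_4, k_1) = 0xED87
s_6 = InvRound(s_5, k_0) = 0x218F

0x218F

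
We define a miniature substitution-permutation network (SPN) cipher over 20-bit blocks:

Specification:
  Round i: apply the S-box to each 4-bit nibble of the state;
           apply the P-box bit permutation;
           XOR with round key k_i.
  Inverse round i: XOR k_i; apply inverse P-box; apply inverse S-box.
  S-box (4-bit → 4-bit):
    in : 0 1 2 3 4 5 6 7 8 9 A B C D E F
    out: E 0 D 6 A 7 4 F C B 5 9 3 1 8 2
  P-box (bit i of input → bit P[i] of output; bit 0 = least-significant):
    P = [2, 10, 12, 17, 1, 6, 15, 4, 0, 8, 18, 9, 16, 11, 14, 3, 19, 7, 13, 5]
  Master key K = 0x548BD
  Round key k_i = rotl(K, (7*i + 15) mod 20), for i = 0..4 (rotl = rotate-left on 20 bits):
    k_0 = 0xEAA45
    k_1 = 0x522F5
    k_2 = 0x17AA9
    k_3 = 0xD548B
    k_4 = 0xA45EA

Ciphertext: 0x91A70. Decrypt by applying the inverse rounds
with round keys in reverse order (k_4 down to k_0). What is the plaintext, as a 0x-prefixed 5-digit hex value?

0xDCB50

s_0 = ciphertext = 0x91A70
s_1 = InvRound(s_0, k_4) = 0xF74B0
s_2 = InvRound(s_1, k_3) = 0x8EDBE
s_3 = InvRound(s_2, k_2) = 0xDD925
s_4 = InvRound(s_3, k_1) = 0x53406
s_5 = InvRound(s_4, k_0) = 0xDCB50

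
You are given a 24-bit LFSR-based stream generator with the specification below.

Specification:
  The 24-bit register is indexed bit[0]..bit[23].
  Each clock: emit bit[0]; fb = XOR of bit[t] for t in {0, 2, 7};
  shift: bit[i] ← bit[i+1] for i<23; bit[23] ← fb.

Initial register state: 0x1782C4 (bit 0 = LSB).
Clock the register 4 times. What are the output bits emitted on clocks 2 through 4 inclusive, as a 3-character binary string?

010

reg_0 = 0x1782C4
clock 1: out=0, reg = 0x0BC162
clock 2: out=0, reg = 0x05E0B1
clock 3: out=1, reg = 0x02F058
clock 4: out=0, reg = 0x01782C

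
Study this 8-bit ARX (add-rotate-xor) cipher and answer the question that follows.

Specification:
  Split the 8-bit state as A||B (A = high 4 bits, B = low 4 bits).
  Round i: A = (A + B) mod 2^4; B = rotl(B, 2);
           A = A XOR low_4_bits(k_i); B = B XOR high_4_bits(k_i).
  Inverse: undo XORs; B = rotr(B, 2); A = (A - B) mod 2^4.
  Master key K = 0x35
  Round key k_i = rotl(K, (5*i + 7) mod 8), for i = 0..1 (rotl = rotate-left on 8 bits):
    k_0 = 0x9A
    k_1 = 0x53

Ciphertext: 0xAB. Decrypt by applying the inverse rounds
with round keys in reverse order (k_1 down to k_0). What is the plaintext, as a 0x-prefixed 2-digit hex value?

0xC8

s_0 = ciphertext = 0xAB
s_1 = InvRound(s_0, k_1) = 0xEB
s_2 = InvRound(s_1, k_0) = 0xC8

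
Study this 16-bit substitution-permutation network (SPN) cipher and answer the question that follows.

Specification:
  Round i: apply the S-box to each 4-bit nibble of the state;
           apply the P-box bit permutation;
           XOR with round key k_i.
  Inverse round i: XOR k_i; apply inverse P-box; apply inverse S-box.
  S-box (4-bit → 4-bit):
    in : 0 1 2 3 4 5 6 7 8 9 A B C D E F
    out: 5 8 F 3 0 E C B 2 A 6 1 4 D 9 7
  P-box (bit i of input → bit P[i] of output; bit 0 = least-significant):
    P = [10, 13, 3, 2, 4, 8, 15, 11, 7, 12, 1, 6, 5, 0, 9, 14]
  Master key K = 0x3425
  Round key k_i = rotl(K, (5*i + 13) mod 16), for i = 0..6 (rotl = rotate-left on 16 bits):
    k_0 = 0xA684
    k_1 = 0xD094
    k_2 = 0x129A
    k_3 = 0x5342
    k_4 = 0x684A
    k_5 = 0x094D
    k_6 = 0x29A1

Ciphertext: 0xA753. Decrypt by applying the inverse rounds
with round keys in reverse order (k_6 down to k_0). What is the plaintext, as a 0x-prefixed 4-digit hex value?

s_0 = ciphertext = 0xA753
s_1 = InvRound(s_0, k_6) = 0x0DDB
s_2 = InvRound(s_1, k_5) = 0x40BE
s_3 = InvRound(s_2, k_4) = 0xBEE9
s_4 = InvRound(s_3, k_3) = 0x705F
s_5 = InvRound(s_4, k_2) = 0x5E49
s_6 = InvRound(s_5, k_1) = 0xAEDD
s_7 = InvRound(s_6, k_0) = 0x81EC

0x81EC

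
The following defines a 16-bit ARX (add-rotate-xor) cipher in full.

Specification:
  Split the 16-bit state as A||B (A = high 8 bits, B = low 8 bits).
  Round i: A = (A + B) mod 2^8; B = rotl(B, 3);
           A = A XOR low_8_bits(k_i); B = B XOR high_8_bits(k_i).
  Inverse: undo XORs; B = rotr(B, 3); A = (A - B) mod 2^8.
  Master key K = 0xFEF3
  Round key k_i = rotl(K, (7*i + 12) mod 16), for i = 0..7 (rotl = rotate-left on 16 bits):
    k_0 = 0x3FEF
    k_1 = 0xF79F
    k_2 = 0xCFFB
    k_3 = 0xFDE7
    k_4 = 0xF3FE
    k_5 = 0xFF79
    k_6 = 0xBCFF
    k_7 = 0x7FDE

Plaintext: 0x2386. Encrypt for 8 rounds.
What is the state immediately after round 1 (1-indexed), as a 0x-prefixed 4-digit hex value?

0x460B

s_0 = plaintext = 0x2386
s_1 = Round(s_0, k_0) = 0x460B
s_2 = Round(s_1, k_1) = 0xCEAF
s_3 = Round(s_2, k_2) = 0x86B2
s_4 = Round(s_3, k_3) = 0xDF68
s_5 = Round(s_4, k_4) = 0xB9B0
s_6 = Round(s_5, k_5) = 0x107A
s_7 = Round(s_6, k_6) = 0x756F
s_8 = Round(s_7, k_7) = 0x3A04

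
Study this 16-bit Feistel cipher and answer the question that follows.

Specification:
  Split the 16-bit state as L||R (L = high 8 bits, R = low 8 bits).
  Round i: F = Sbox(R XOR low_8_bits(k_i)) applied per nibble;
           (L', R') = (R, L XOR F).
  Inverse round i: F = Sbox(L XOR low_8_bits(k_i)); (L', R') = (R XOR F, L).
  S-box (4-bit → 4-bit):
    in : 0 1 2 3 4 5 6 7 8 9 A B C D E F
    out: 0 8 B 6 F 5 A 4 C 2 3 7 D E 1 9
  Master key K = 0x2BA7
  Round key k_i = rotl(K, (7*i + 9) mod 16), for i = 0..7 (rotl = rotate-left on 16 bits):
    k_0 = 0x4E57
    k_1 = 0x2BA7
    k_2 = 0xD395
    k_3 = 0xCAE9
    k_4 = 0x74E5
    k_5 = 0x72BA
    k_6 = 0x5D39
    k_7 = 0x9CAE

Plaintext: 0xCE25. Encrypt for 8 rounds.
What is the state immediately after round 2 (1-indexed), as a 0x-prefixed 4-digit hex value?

0x859E

s_0 = plaintext = 0xCE25
s_1 = Round(s_0, k_0) = 0x2585
s_2 = Round(s_1, k_1) = 0x859E
s_3 = Round(s_2, k_2) = 0x9E82
s_4 = Round(s_3, k_3) = 0x8239
s_5 = Round(s_4, k_4) = 0x396F
s_6 = Round(s_5, k_5) = 0x6FDC
s_7 = Round(s_6, k_6) = 0xDC7A
s_8 = Round(s_7, k_7) = 0x7A33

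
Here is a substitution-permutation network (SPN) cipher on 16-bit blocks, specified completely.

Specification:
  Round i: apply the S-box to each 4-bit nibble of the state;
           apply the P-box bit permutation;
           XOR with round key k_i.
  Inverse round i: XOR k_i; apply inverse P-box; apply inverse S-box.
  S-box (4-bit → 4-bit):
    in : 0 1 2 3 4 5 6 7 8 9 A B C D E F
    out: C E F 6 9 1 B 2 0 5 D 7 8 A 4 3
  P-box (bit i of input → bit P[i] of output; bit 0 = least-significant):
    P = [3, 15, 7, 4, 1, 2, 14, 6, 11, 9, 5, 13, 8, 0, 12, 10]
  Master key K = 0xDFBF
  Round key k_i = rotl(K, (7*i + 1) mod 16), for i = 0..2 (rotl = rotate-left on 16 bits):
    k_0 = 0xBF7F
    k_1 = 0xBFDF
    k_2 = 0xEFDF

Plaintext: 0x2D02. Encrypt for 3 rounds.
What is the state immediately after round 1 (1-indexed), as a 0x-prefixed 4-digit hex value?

0x48A6

s_0 = plaintext = 0x2D02
s_1 = Round(s_0, k_0) = 0x48A6
s_2 = Round(s_1, k_1) = 0x7A85
s_3 = Round(s_2, k_2) = 0xC7F6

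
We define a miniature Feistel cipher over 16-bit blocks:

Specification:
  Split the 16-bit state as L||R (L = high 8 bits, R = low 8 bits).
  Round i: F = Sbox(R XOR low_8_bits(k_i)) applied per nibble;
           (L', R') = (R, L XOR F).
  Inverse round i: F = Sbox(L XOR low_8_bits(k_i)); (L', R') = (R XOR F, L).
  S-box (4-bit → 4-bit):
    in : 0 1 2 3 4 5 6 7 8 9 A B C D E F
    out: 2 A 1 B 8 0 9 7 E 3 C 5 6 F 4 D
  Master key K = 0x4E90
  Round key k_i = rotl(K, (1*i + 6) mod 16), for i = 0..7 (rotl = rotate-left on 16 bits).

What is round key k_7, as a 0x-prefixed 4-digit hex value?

0x09D2

K = 0x4E90
k_0 = rotl(K, (1*0+6) mod 16) = rotl(K, 6) = 0xA413
k_1 = rotl(K, (1*1+6) mod 16) = rotl(K, 7) = 0x4827
k_2 = rotl(K, (1*2+6) mod 16) = rotl(K, 8) = 0x904E
k_3 = rotl(K, (1*3+6) mod 16) = rotl(K, 9) = 0x209D
k_4 = rotl(K, (1*4+6) mod 16) = rotl(K, 10) = 0x413A
k_5 = rotl(K, (1*5+6) mod 16) = rotl(K, 11) = 0x8274
k_6 = rotl(K, (1*6+6) mod 16) = rotl(K, 12) = 0x04E9
k_7 = rotl(K, (1*7+6) mod 16) = rotl(K, 13) = 0x09D2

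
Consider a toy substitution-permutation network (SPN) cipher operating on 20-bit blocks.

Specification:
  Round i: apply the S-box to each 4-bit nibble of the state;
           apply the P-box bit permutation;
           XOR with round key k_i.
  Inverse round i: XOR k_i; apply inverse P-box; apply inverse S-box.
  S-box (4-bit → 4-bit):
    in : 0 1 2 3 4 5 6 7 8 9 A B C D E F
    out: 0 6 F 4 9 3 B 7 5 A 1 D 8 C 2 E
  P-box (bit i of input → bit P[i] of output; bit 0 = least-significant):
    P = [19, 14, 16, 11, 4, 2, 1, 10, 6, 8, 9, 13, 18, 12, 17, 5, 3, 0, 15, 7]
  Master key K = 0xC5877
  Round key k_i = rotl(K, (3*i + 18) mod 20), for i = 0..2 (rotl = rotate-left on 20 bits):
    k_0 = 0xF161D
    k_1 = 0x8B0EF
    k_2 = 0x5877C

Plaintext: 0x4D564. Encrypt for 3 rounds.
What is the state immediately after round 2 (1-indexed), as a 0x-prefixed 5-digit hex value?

0xBC2A2

s_0 = plaintext = 0x4D564
s_1 = Round(s_0, k_0) = 0x51BE1
s_2 = Round(s_1, k_1) = 0xBC2A2
s_3 = Round(s_2, k_2) = 0xC6C84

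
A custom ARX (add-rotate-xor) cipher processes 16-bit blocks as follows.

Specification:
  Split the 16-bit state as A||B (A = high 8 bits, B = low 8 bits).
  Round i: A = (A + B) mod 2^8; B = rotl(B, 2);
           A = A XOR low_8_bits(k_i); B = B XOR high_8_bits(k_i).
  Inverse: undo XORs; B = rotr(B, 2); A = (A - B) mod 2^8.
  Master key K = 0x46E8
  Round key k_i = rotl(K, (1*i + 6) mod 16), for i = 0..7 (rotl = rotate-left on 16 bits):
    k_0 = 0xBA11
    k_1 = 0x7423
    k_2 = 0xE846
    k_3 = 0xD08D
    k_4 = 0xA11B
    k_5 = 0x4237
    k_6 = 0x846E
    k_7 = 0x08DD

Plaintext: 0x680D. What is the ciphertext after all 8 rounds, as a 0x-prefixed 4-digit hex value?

s_0 = plaintext = 0x680D
s_1 = Round(s_0, k_0) = 0x648E
s_2 = Round(s_1, k_1) = 0xD14E
s_3 = Round(s_2, k_2) = 0x59D1
s_4 = Round(s_3, k_3) = 0xA797
s_5 = Round(s_4, k_4) = 0x25FF
s_6 = Round(s_5, k_5) = 0x13BD
s_7 = Round(s_6, k_6) = 0xBE72
s_8 = Round(s_7, k_7) = 0xEDC1

0xEDC1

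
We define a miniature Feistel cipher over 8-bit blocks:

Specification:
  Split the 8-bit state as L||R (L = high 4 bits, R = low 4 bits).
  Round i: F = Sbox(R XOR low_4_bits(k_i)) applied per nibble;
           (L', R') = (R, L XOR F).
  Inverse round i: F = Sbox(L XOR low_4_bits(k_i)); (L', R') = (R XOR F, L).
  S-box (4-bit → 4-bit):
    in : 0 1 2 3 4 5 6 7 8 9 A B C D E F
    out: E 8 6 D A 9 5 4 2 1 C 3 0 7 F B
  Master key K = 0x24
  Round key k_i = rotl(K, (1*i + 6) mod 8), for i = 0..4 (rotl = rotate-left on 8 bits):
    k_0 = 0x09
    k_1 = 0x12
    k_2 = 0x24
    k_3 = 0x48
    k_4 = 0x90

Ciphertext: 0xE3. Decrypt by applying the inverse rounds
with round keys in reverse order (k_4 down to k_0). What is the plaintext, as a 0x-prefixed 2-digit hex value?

s_0 = ciphertext = 0xE3
s_1 = InvRound(s_0, k_4) = 0xCE
s_2 = InvRound(s_1, k_3) = 0x4C
s_3 = InvRound(s_2, k_2) = 0x24
s_4 = InvRound(s_3, k_1) = 0xA2
s_5 = InvRound(s_4, k_0) = 0xFA

0xFA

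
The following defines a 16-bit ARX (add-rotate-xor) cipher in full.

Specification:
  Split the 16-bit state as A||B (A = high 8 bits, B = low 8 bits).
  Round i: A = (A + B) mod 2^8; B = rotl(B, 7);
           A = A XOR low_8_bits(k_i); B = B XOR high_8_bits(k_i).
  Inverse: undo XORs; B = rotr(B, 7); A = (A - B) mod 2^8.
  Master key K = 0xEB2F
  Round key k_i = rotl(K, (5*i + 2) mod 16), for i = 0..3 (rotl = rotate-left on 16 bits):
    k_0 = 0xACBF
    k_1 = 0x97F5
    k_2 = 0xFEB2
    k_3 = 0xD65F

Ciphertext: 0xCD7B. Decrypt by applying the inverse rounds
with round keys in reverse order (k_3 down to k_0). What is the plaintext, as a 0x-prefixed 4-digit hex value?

0x7F2A

s_0 = ciphertext = 0xCD7B
s_1 = InvRound(s_0, k_3) = 0x375B
s_2 = InvRound(s_1, k_2) = 0x3A4B
s_3 = InvRound(s_2, k_1) = 0x16B9
s_4 = InvRound(s_3, k_0) = 0x7F2A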